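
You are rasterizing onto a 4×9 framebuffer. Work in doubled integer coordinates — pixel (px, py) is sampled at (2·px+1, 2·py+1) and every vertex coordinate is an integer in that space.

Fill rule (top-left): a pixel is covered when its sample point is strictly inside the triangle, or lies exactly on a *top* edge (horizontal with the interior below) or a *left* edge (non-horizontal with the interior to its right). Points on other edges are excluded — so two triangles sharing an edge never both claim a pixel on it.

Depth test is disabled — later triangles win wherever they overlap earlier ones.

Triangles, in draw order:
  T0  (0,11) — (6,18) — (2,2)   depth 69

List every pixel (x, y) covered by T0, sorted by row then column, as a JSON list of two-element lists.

T0:
  2·area = 68  (B↔C swapped to make it positive)
  edge (0, 11)→(2, 2): d=(2,-9) top-left  bias=+0
  edge (2, 2)→(6, 18): d=(4,16) right/bottom  bias=-1
  edge (6, 18)→(0, 11): d=(-6,-7) top-left  bias=+0
    (0,3)@(1, 7): e=[1,36,31] → #
    (1,3)@(3, 7): e=[19,4,45] → #
    (2,3)@(5, 7): e=[37,-28,59] → ·
    (0,4)@(1, 9): e=[5,44,19] → #
    (2,4)@(5, 9): e=[41,-20,47] → ·
    (0,5)@(1, 11): e=[9,52,7] → #
    (2,5)@(5, 11): e=[45,-12,35] → ·
    (0,6)@(1, 13): e=[13,60,-5] → ·
    (1,6)@(3, 13): e=[31,28,9] → #
    (2,6)@(5, 13): e=[49,-4,23] → ·
    (1,7)@(3, 15): e=[35,36,-3] → ·
    (2,7)@(5, 15): e=[53,4,11] → #
  covered (8 px):
    · · · ·
    · · · ·
    · · · ·
    # # · ·
    # # · ·
    # # · ·
    · # · ·
    · · # ·
    · · · ·

Result: [[0,3],[1,3],[0,4],[1,4],[0,5],[1,5],[1,6],[2,7]]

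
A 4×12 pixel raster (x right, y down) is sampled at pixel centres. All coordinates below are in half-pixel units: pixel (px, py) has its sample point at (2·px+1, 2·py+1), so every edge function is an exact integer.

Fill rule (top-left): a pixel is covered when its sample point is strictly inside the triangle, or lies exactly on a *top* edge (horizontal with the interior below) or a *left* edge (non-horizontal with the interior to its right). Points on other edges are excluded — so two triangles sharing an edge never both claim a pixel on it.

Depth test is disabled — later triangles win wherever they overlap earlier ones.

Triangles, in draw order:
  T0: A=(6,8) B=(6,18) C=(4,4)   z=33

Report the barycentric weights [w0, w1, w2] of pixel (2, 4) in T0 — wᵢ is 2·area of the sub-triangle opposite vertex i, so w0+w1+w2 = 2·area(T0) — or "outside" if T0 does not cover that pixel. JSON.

T0:
  2·area = 20
  edge (6, 8)→(6, 18): d=(0,10) right/bottom  bias=-1
  edge (6, 18)→(4, 4): d=(-2,-14) top-left  bias=+0
  edge (4, 4)→(6, 8): d=(2,4) right/bottom  bias=-1
    (2,3)@(5, 7): e=[10,8,2] → █
    (3,3)@(7, 7): e=[-10,36,-6] → ·
    (2,4)@(5, 9): e=[10,4,6] → █
    (3,4)@(7, 9): e=[-10,32,-2] → ·
    (2,5)@(5, 11): e=[10,0,10] → █  [on edge]
    (3,5)@(7, 11): e=[-10,28,2] → ·
    (2,6)@(5, 13): e=[10,-4,14] → ·
  covered (3 px):
    · · · ·
    · · · ·
    · · · ·
    · · █ ·
    · · █ ·
    · · █ ·
    · · · ·
    · · · ·
    · · · ·
    · · · ·
    · · · ·
    · · · ·

Final: [4,6,10]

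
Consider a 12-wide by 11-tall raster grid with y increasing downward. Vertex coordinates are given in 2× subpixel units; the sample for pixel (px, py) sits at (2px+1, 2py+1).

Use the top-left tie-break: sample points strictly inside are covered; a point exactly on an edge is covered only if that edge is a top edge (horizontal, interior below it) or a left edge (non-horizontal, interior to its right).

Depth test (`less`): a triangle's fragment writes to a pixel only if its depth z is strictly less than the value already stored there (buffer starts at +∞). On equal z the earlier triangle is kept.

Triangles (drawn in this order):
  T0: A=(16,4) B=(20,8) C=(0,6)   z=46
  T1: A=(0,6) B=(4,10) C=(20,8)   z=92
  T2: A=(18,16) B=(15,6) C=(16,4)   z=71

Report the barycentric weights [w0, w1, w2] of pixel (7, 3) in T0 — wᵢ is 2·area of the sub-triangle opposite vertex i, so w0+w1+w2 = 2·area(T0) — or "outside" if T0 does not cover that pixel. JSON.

T0:
  2·area = 72
  edge (16, 4)→(20, 8): d=(4,4) right/bottom  bias=-1
  edge (20, 8)→(0, 6): d=(-20,-2) top-left  bias=+0
  edge (0, 6)→(16, 4): d=(16,-2) top-left  bias=+0
    (6,0)@(13, 1): e=[0,126,-54] → ·  [on edge]
    (7,1)@(15, 3): e=[0,90,-18] → ·  [on edge]
    (4,2)@(9, 5): e=[32,38,2] → #
    (5,2)@(11, 5): e=[24,42,6] → #
    (6,2)@(13, 5): e=[16,46,10] → #
    (7,2)@(15, 5): e=[8,50,14] → #
    (8,2)@(17, 5): e=[0,54,18] → ·  [on edge]
    (4,3)@(9, 7): e=[40,-2,34] → ·
    (5,3)@(11, 7): e=[32,2,38] → #
    (8,3)@(17, 7): e=[8,14,50] → #
    (9,3)@(19, 7): e=[0,18,54] → ·  [on edge]
    (5,4)@(11, 9): e=[40,-38,70] → ·
    (10,4)@(21, 9): e=[0,-18,90] → ·  [on edge]
    (11,5)@(23, 11): e=[0,-54,126] → ·  [on edge]
  covered (8 px):
    · · · · · · · · · · · ·
    · · · · · · · · · · · ·
    · · · · # # # # · · · ·
    · · · · · # # # # · · ·
    · · · · · · · · · · · ·
    · · · · · · · · · · · ·
    · · · · · · · · · · · ·
    · · · · · · · · · · · ·
    · · · · · · · · · · · ·
    · · · · · · · · · · · ·
    · · · · · · · · · · · ·
T1:
  2·area = 72  (B↔C swapped to make it positive)
  edge (0, 6)→(20, 8): d=(20,2) right/bottom  bias=-1
  edge (20, 8)→(4, 10): d=(-16,2) right/bottom  bias=-1
  edge (4, 10)→(0, 6): d=(-4,-4) top-left  bias=+0
    (0,3)@(1, 7): e=[18,54,0] → #  [on edge]
    (1,3)@(3, 7): e=[14,50,8] → #
    (2,3)@(5, 7): e=[10,46,16] → #
    (3,3)@(7, 7): e=[6,42,24] → #
    (4,3)@(9, 7): e=[2,38,32] → #
    (5,3)@(11, 7): e=[-2,34,40] → ·
    (0,4)@(1, 9): e=[58,22,-8] → ·
    (1,4)@(3, 9): e=[54,18,0] → #  [on edge]
    (5,4)@(11, 9): e=[38,2,32] → #
    (6,4)@(13, 9): e=[34,-2,40] → ·
    (1,5)@(3, 11): e=[94,-14,-8] → ·
    (2,5)@(5, 11): e=[90,-18,0] → ·  [on edge]
    (3,6)@(7, 13): e=[126,-54,0] → ·  [on edge]
    (4,7)@(9, 15): e=[162,-90,0] → ·  [on edge]
    (5,8)@(11, 17): e=[198,-126,0] → ·  [on edge]
    (6,9)@(13, 19): e=[234,-162,0] → ·  [on edge]
    (7,10)@(15, 21): e=[270,-198,0] → ·  [on edge]
  covered (10 px):
    · · · · · · · · · · · ·
    · · · · · · · · · · · ·
    · · · · · · · · · · · ·
    # # # # # · · · · · · ·
    · # # # # # · · · · · ·
    · · · · · · · · · · · ·
    · · · · · · · · · · · ·
    · · · · · · · · · · · ·
    · · · · · · · · · · · ·
    · · · · · · · · · · · ·
    · · · · · · · · · · · ·
T2:
  2·area = 16
  edge (18, 16)→(15, 6): d=(-3,-10) top-left  bias=+0
  edge (15, 6)→(16, 4): d=(1,-2) top-left  bias=+0
  edge (16, 4)→(18, 16): d=(2,12) right/bottom  bias=-1
    (8,5)@(17, 11): e=[5,9,2] → #
    (9,5)@(19, 11): e=[25,13,-22] → ·
    (8,6)@(17, 13): e=[-1,11,6] → ·
  covered (1 px):
    · · · · · · · · · · · ·
    · · · · · · · · · · · ·
    · · · · · · · · · · · ·
    · · · · · · · · · · · ·
    · · · · · · · · · · · ·
    · · · · · · · · # · · ·
    · · · · · · · · · · · ·
    · · · · · · · · · · · ·
    · · · · · · · · · · · ·
    · · · · · · · · · · · ·
    · · · · · · · · · · · ·

Result: [10,46,16]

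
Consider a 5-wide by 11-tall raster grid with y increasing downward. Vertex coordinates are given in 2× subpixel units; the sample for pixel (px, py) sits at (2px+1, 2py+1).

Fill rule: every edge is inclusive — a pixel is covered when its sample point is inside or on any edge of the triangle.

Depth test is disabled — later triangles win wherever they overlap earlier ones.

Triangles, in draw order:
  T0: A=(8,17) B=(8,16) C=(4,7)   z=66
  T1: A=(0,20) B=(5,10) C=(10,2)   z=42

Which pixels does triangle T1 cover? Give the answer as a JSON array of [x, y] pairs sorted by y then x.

T0:
  2·area = 4  (B↔C swapped to make it positive)
  edge (8, 17)→(4, 7): d=(-4,-10) inclusive
  edge (4, 7)→(8, 16): d=(4,9) inclusive
  edge (8, 16)→(8, 17): d=(0,1) inclusive
  covered (0 px):
    · · · · ·
    · · · · ·
    · · · · ·
    · · · · ·
    · · · · ·
    · · · · ·
    · · · · ·
    · · · · ·
    · · · · ·
    · · · · ·
    · · · · ·
T1:
  2·area = 10
  edge (0, 20)→(5, 10): d=(5,-10) inclusive
  edge (5, 10)→(10, 2): d=(5,-8) inclusive
  edge (10, 2)→(0, 20): d=(-10,18) inclusive
    (3,3)@(7, 7): e=[5,1,4] → █
    (4,3)@(9, 7): e=[25,17,-32] → ·
    (3,4)@(7, 9): e=[15,11,-16] → ·
    (2,5)@(5, 11): e=[5,5,0] → █  [on edge]
    (3,5)@(7, 11): e=[25,21,-36] → ·
    (2,6)@(5, 13): e=[15,15,-20] → ·
  covered (2 px):
    · · · · ·
    · · · · ·
    · · · · ·
    · · · █ ·
    · · · · ·
    · · █ · ·
    · · · · ·
    · · · · ·
    · · · · ·
    · · · · ·
    · · · · ·

Answer: [[3,3],[2,5]]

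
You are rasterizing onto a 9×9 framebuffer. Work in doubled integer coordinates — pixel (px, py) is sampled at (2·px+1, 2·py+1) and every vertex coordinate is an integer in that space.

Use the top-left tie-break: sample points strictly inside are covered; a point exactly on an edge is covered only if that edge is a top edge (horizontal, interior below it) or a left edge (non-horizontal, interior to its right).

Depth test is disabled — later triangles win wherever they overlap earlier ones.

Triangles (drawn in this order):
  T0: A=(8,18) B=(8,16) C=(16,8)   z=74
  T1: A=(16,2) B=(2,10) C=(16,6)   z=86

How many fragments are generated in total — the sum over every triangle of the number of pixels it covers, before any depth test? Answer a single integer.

T0:
  2·area = 16
  edge (8, 18)→(8, 16): d=(0,-2) top-left  bias=+0
  edge (8, 16)→(16, 8): d=(8,-8) top-left  bias=+0
  edge (16, 8)→(8, 18): d=(-8,10) right/bottom  bias=-1
    (8,3)@(17, 7): e=[18,0,-2] → ·  [on edge]
    (7,4)@(15, 9): e=[14,0,2] → #  [on edge]
    (8,4)@(17, 9): e=[18,16,-18] → ·
    (6,5)@(13, 11): e=[10,0,6] → #  [on edge]
    (7,5)@(15, 11): e=[14,16,-14] → ·
    (5,6)@(11, 13): e=[6,0,10] → #  [on edge]
    (6,6)@(13, 13): e=[10,16,-10] → ·
    (4,7)@(9, 15): e=[2,0,14] → #  [on edge]
    (5,7)@(11, 15): e=[6,16,-6] → ·
    (3,8)@(7, 17): e=[-2,0,18] → ·  [on edge]
    (4,8)@(9, 17): e=[2,16,-2] → ·
  covered (4 px):
    · · · · · · · · ·
    · · · · · · · · ·
    · · · · · · · · ·
    · · · · · · · · ·
    · · · · · · · # ·
    · · · · · · # · ·
    · · · · · # · · ·
    · · · · # · · · ·
    · · · · · · · · ·
T1:
  2·area = 56  (B↔C swapped to make it positive)
  edge (16, 2)→(16, 6): d=(0,4) right/bottom  bias=-1
  edge (16, 6)→(2, 10): d=(-14,4) right/bottom  bias=-1
  edge (2, 10)→(16, 2): d=(14,-8) top-left  bias=+0
    (7,1)@(15, 3): e=[4,46,6] → #
    (8,1)@(17, 3): e=[-4,38,22] → ·
    (5,2)@(11, 5): e=[20,34,2] → #
    (6,2)@(13, 5): e=[12,26,18] → #
    (8,2)@(17, 5): e=[-4,10,50] → ·
    (4,3)@(9, 7): e=[28,14,14] → #
    (6,3)@(13, 7): e=[12,-2,46] → ·
    (7,3)@(15, 7): e=[4,-10,62] → ·
    (2,4)@(5, 9): e=[44,2,10] → #
    (3,4)@(7, 9): e=[36,-6,26] → ·
    (4,4)@(9, 9): e=[28,-14,42] → ·
    (5,4)@(11, 9): e=[20,-22,58] → ·
  covered (7 px):
    · · · · · · · · ·
    · · · · · · · # ·
    · · · · · # # # ·
    · · · · # # · · ·
    · · # · · · · · ·
    · · · · · · · · ·
    · · · · · · · · ·
    · · · · · · · · ·
    · · · · · · · · ·

Final: 11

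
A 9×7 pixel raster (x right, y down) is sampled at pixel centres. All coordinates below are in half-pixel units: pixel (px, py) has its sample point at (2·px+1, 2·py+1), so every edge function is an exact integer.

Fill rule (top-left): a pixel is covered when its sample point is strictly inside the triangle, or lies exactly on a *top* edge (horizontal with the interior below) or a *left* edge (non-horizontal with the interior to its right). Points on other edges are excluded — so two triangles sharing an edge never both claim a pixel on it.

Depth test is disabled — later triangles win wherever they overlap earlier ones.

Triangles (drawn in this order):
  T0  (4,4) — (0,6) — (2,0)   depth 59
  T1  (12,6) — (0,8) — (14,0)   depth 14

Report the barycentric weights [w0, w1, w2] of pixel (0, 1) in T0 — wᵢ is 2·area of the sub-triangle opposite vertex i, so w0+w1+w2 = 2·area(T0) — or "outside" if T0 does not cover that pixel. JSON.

T0:
  2·area = 20
  edge (4, 4)→(0, 6): d=(-4,2) right/bottom  bias=-1
  edge (0, 6)→(2, 0): d=(2,-6) top-left  bias=+0
  edge (2, 0)→(4, 4): d=(2,4) right/bottom  bias=-1
    (0,1)@(1, 3): e=[10,0,10] → #  [on edge]
    (1,1)@(3, 3): e=[6,12,2] → #
    (2,1)@(5, 3): e=[2,24,-6] → ·
    (0,2)@(1, 5): e=[2,4,14] → #
    (1,2)@(3, 5): e=[-2,16,6] → ·
    (0,3)@(1, 7): e=[-6,8,18] → ·
  covered (3 px):
    · · · · · · · · ·
    # # · · · · · · ·
    # · · · · · · · ·
    · · · · · · · · ·
    · · · · · · · · ·
    · · · · · · · · ·
    · · · · · · · · ·
T1:
  2·area = 68
  edge (12, 6)→(0, 8): d=(-12,2) right/bottom  bias=-1
  edge (0, 8)→(14, 0): d=(14,-8) top-left  bias=+0
  edge (14, 0)→(12, 6): d=(-2,6) right/bottom  bias=-1
    (6,0)@(13, 1): e=[58,6,4] → #
    (7,0)@(15, 1): e=[54,22,-8] → ·
    (4,1)@(9, 3): e=[42,2,24] → #
    (5,1)@(11, 3): e=[38,18,12] → #
    (6,1)@(13, 3): e=[34,34,0] → ·  [on edge]
    (3,2)@(7, 5): e=[22,14,32] → #
    (6,2)@(13, 5): e=[10,62,-4] → ·
    (1,3)@(3, 7): e=[6,10,52] → #
    (2,3)@(5, 7): e=[2,26,40] → #
    (3,3)@(7, 7): e=[-2,42,28] → ·
    (4,3)@(9, 7): e=[-6,58,16] → ·
    (5,3)@(11, 7): e=[-10,74,4] → ·
    (5,4)@(11, 9): e=[-34,102,0] → ·  [on edge]
  covered (8 px):
    · · · · · · # · ·
    · · · · # # · · ·
    · · · # # # · · ·
    · # # · · · · · ·
    · · · · · · · · ·
    · · · · · · · · ·
    · · · · · · · · ·

Result: [0,10,10]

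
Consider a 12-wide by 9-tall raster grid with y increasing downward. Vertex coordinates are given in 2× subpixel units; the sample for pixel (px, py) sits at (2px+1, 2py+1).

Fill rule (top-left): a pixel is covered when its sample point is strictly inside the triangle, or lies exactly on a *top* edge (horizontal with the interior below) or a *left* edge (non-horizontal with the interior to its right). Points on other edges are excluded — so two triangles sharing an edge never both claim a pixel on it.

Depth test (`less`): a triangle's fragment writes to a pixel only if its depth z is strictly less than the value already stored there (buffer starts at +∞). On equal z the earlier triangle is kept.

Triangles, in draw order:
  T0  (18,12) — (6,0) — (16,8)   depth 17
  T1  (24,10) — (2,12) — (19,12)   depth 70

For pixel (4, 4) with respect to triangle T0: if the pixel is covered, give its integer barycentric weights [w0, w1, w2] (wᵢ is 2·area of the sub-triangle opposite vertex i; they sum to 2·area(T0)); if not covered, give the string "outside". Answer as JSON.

T0:
  2·area = 24
  edge (18, 12)→(6, 0): d=(-12,-12) top-left  bias=+0
  edge (6, 0)→(16, 8): d=(10,8) right/bottom  bias=-1
  edge (16, 8)→(18, 12): d=(2,4) right/bottom  bias=-1
    (3,0)@(7, 1): e=[0,2,22] → █  [on edge]
    (4,0)@(9, 1): e=[24,-14,14] → ·
    (3,1)@(7, 3): e=[-24,22,26] → ·
    (4,1)@(9, 3): e=[0,6,18] → █  [on edge]
    (5,1)@(11, 3): e=[24,-10,10] → ·
    (4,2)@(9, 5): e=[-24,26,22] → ·
    (5,2)@(11, 5): e=[0,10,14] → █  [on edge]
    (6,2)@(13, 5): e=[24,-6,6] → ·
    (5,3)@(11, 7): e=[-24,30,18] → ·
    (6,3)@(13, 7): e=[0,14,10] → █  [on edge]
    (7,3)@(15, 7): e=[24,-2,2] → ·
    (6,4)@(13, 9): e=[-24,34,14] → ·
    (7,4)@(15, 9): e=[0,18,6] → █  [on edge]
    (8,5)@(17, 11): e=[0,22,2] → █  [on edge]
    (9,6)@(19, 13): e=[0,26,-2] → ·  [on edge]
    (10,7)@(21, 15): e=[0,30,-6] → ·  [on edge]
    (11,8)@(23, 17): e=[0,34,-10] → ·  [on edge]
  covered (6 px):
    · · · █ · · · · · · · ·
    · · · · █ · · · · · · ·
    · · · · · █ · · · · · ·
    · · · · · · █ · · · · ·
    · · · · · · · █ · · · ·
    · · · · · · · · █ · · ·
    · · · · · · · · · · · ·
    · · · · · · · · · · · ·
    · · · · · · · · · · · ·
T1:
  2·area = 34  (B↔C swapped to make it positive)
  edge (24, 10)→(19, 12): d=(-5,2) right/bottom  bias=-1
  edge (19, 12)→(2, 12): d=(-17,0) right/bottom  bias=-1
  edge (2, 12)→(24, 10): d=(22,-2) top-left  bias=+0
    (6,5)@(13, 11): e=[17,17,0] → █  [on edge]
    (7,5)@(15, 11): e=[13,17,4] → █
    (8,5)@(17, 11): e=[9,17,8] → █
    (9,5)@(19, 11): e=[5,17,12] → █
    (10,5)@(21, 11): e=[1,17,16] → █
    (11,5)@(23, 11): e=[-3,17,20] → ·
    (6,6)@(13, 13): e=[7,-17,44] → ·
    (7,6)@(15, 13): e=[3,-17,48] → ·
    (8,6)@(17, 13): e=[-1,-17,52] → ·
    (9,6)@(19, 13): e=[-5,-17,56] → ·
    (10,6)@(21, 13): e=[-9,-17,60] → ·
  covered (5 px):
    · · · · · · · · · · · ·
    · · · · · · · · · · · ·
    · · · · · · · · · · · ·
    · · · · · · · · · · · ·
    · · · · · · · · · · · ·
    · · · · · · █ █ █ █ █ ·
    · · · · · · · · · · · ·
    · · · · · · · · · · · ·
    · · · · · · · · · · · ·

Result: "outside"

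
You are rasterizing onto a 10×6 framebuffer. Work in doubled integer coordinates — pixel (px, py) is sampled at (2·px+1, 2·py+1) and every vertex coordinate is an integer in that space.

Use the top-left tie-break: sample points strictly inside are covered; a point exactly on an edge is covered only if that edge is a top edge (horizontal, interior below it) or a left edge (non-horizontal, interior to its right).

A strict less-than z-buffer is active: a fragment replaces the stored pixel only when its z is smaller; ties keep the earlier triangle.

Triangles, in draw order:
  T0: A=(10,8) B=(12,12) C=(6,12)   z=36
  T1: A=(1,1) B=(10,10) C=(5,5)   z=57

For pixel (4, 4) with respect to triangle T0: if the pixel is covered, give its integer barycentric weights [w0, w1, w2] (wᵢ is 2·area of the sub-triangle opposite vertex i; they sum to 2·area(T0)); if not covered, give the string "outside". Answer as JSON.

T0:
  2·area = 24
  edge (10, 8)→(12, 12): d=(2,4) right/bottom  bias=-1
  edge (12, 12)→(6, 12): d=(-6,0) right/bottom  bias=-1
  edge (6, 12)→(10, 8): d=(4,-4) top-left  bias=+0
    (8,0)@(17, 1): e=[-42,66,0] → ·  [on edge]
    (7,1)@(15, 3): e=[-30,54,0] → ·  [on edge]
    (6,2)@(13, 5): e=[-18,42,0] → ·  [on edge]
    (5,3)@(11, 7): e=[-6,30,0] → ·  [on edge]
    (4,4)@(9, 9): e=[6,18,0] → █  [on edge]
    (5,4)@(11, 9): e=[-2,18,8] → ·
    (3,5)@(7, 11): e=[18,6,0] → █  [on edge]
    (5,5)@(11, 11): e=[2,6,16] → █
    (6,5)@(13, 11): e=[-6,6,24] → ·
  covered (4 px):
    · · · · · · · · · ·
    · · · · · · · · · ·
    · · · · · · · · · ·
    · · · · · · · · · ·
    · · · · █ · · · · ·
    · · · █ █ █ · · · ·
T1:
  degenerate (2·area = 0) — covers nothing

Answer: [18,0,6]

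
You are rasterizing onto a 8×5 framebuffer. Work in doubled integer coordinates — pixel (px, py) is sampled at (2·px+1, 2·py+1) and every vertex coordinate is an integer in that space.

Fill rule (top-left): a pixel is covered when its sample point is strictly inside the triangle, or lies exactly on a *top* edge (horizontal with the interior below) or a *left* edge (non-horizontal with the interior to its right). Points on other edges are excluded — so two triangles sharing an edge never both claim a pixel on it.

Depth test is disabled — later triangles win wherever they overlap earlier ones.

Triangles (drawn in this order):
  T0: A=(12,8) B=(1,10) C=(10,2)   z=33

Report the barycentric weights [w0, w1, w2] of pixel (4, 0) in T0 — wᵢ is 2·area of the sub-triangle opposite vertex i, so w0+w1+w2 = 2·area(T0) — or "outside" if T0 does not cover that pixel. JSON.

T0:
  2·area = 70
  edge (12, 8)→(1, 10): d=(-11,2) right/bottom  bias=-1
  edge (1, 10)→(10, 2): d=(9,-8) top-left  bias=+0
  edge (10, 2)→(12, 8): d=(2,6) right/bottom  bias=-1
    (4,1)@(9, 3): e=[61,1,8] → #
    (5,1)@(11, 3): e=[57,17,-4] → ·
    (3,2)@(7, 5): e=[43,3,24] → #
    (5,2)@(11, 5): e=[35,35,0] → ·  [on edge]
    (2,3)@(5, 7): e=[25,5,40] → #
    (5,3)@(11, 7): e=[13,53,4] → #
    (6,3)@(13, 7): e=[9,69,-8] → ·
    (1,4)@(3, 9): e=[7,7,56] → #
    (3,4)@(7, 9): e=[-1,39,32] → ·
    (4,4)@(9, 9): e=[-5,55,20] → ·
    (5,4)@(11, 9): e=[-9,71,8] → ·
  covered (9 px):
    · · · · · · · ·
    · · · · # · · ·
    · · · # # · · ·
    · · # # # # · ·
    · # # · · · · ·

Result: "outside"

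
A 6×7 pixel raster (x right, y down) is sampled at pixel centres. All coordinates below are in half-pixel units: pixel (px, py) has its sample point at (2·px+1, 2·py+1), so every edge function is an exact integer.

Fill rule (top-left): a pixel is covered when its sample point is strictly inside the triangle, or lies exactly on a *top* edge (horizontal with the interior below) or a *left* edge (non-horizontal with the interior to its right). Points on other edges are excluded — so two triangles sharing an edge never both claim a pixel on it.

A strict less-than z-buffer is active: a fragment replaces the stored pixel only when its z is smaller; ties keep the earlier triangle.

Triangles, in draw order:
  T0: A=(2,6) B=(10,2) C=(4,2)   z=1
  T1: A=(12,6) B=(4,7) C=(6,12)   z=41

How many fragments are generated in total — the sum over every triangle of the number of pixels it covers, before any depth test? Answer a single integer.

T0:
  2·area = 24  (B↔C swapped to make it positive)
  edge (2, 6)→(4, 2): d=(2,-4) top-left  bias=+0
  edge (4, 2)→(10, 2): d=(6,0) top-left  bias=+0
  edge (10, 2)→(2, 6): d=(-8,4) right/bottom  bias=-1
    (2,1)@(5, 3): e=[6,6,12] → #
    (3,1)@(7, 3): e=[14,6,4] → #
    (4,1)@(9, 3): e=[22,6,-4] → ·
    (1,2)@(3, 5): e=[2,18,4] → #
    (2,2)@(5, 5): e=[10,18,-4] → ·
    (3,2)@(7, 5): e=[18,18,-12] → ·
    (1,3)@(3, 7): e=[6,30,-12] → ·
  covered (3 px):
    · · · · · ·
    · · # # · ·
    · # · · · ·
    · · · · · ·
    · · · · · ·
    · · · · · ·
    · · · · · ·
T1:
  2·area = 42  (B↔C swapped to make it positive)
  edge (12, 6)→(6, 12): d=(-6,6) right/bottom  bias=-1
  edge (6, 12)→(4, 7): d=(-2,-5) top-left  bias=+0
  edge (4, 7)→(12, 6): d=(8,-1) top-left  bias=+0
    (2,3)@(5, 7): e=[36,5,1] → #
    (3,3)@(7, 7): e=[24,15,3] → #
    (4,3)@(9, 7): e=[12,25,5] → #
    (5,3)@(11, 7): e=[0,35,7] → ·  [on edge]
    (2,4)@(5, 9): e=[24,1,17] → #
    (4,4)@(9, 9): e=[0,21,21] → ·  [on edge]
    (2,5)@(5, 11): e=[12,-3,33] → ·
    (3,5)@(7, 11): e=[0,7,35] → ·  [on edge]
    (2,6)@(5, 13): e=[0,-7,49] → ·  [on edge]
  covered (5 px):
    · · · · · ·
    · · · · · ·
    · · · · · ·
    · · # # # ·
    · · # # · ·
    · · · · · ·
    · · · · · ·

Answer: 8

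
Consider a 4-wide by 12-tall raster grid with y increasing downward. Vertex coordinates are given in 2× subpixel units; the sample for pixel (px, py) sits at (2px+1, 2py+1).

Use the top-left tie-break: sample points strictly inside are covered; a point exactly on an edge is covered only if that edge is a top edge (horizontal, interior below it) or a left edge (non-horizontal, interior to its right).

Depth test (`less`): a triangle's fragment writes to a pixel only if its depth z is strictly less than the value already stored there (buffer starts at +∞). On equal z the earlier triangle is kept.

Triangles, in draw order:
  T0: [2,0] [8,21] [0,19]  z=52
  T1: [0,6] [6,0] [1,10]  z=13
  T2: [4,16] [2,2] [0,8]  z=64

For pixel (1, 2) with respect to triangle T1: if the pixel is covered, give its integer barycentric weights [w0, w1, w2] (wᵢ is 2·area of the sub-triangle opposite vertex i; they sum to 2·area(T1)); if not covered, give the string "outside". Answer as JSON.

T0:
  2·area = 156
  edge (2, 0)→(8, 21): d=(6,21) right/bottom  bias=-1
  edge (8, 21)→(0, 19): d=(-8,-2) top-left  bias=+0
  edge (0, 19)→(2, 0): d=(2,-19) top-left  bias=+0
    (1,2)@(3, 5): e=[9,118,29] → #
    (2,2)@(5, 5): e=[-33,122,67] → ·
    (1,3)@(3, 7): e=[21,102,33] → #
    (2,3)@(5, 7): e=[-21,106,71] → ·
    (1,4)@(3, 9): e=[33,86,37] → #
    (2,4)@(5, 9): e=[-9,90,75] → ·
    (0,5)@(1, 11): e=[87,66,3] → #
    (2,5)@(5, 11): e=[3,74,79] → #
    (3,5)@(7, 11): e=[-39,78,117] → ·
    (0,6)@(1, 13): e=[99,50,7] → #
    (3,6)@(7, 13): e=[-27,62,121] → ·
    (0,7)@(1, 15): e=[111,34,11] → #
  covered (19 px):
    · · · ·
    · · · ·
    · # · ·
    · # · ·
    · # · ·
    # # # ·
    # # # ·
    # # # ·
    # # # ·
    # # # #
    · · · ·
    · · · ·
T1:
  2·area = 30
  edge (0, 6)→(6, 0): d=(6,-6) top-left  bias=+0
  edge (6, 0)→(1, 10): d=(-5,10) right/bottom  bias=-1
  edge (1, 10)→(0, 6): d=(-1,-4) top-left  bias=+0
    (2,0)@(5, 1): e=[0,5,25] → #  [on edge]
    (3,0)@(7, 1): e=[12,-15,33] → ·
    (1,1)@(3, 3): e=[0,15,15] → #  [on edge]
    (2,1)@(5, 3): e=[12,-5,23] → ·
    (0,2)@(1, 5): e=[0,25,5] → #  [on edge]
    (2,2)@(5, 5): e=[24,-15,21] → ·
    (0,3)@(1, 7): e=[12,15,3] → #
    (1,3)@(3, 7): e=[24,-5,11] → ·
    (0,4)@(1, 9): e=[24,5,1] → #
    (1,4)@(3, 9): e=[36,-15,9] → ·
    (0,5)@(1, 11): e=[36,-5,-1] → ·
  covered (6 px):
    · · # ·
    · # · ·
    # # · ·
    # · · ·
    # · · ·
    · · · ·
    · · · ·
    · · · ·
    · · · ·
    · · · ·
    · · · ·
    · · · ·
T2:
  2·area = 40  (B↔C swapped to make it positive)
  edge (4, 16)→(0, 8): d=(-4,-8) top-left  bias=+0
  edge (0, 8)→(2, 2): d=(2,-6) top-left  bias=+0
  edge (2, 2)→(4, 16): d=(2,14) right/bottom  bias=-1
    (0,2)@(1, 5): e=[20,0,20] → #  [on edge]
    (1,2)@(3, 5): e=[36,12,-8] → ·
    (0,3)@(1, 7): e=[12,4,24] → #
    (1,3)@(3, 7): e=[28,16,-4] → ·
    (0,4)@(1, 9): e=[4,8,28] → #
    (1,4)@(3, 9): e=[20,20,0] → ·  [on edge]
    (0,5)@(1, 11): e=[-4,12,32] → ·
    (1,5)@(3, 11): e=[12,24,4] → #
    (2,5)@(5, 11): e=[28,36,-24] → ·
    (1,6)@(3, 13): e=[4,28,8] → #
    (2,6)@(5, 13): e=[20,40,-20] → ·
    (1,7)@(3, 15): e=[-4,32,12] → ·
    (2,11)@(5, 23): e=[-20,60,0] → ·  [on edge]
  covered (5 px):
    · · · ·
    · · · ·
    # · · ·
    # · · ·
    # · · ·
    · # · ·
    · # · ·
    · · · ·
    · · · ·
    · · · ·
    · · · ·
    · · · ·

Answer: [5,13,12]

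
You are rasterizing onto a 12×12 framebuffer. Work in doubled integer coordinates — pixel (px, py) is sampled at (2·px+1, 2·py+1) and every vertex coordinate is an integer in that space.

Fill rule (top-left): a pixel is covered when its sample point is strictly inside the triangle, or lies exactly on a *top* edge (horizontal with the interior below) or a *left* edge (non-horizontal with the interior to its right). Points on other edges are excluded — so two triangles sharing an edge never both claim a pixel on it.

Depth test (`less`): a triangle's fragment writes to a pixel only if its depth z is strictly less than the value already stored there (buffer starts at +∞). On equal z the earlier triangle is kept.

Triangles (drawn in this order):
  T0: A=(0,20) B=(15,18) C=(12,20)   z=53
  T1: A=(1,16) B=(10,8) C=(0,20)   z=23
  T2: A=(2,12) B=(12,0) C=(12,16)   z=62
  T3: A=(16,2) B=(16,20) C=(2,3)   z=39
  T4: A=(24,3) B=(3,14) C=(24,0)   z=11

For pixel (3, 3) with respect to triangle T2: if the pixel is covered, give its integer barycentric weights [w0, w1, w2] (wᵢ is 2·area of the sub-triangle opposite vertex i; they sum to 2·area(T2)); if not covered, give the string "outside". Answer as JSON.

T0:
  2·area = 24
  edge (0, 20)→(15, 18): d=(15,-2) top-left  bias=+0
  edge (15, 18)→(12, 20): d=(-3,2) right/bottom  bias=-1
  edge (12, 20)→(0, 20): d=(-12,0) right/bottom  bias=-1
    (4,9)@(9, 19): e=[3,9,12] → █
    (5,9)@(11, 19): e=[7,5,12] → █
    (6,9)@(13, 19): e=[11,1,12] → █
    (7,9)@(15, 19): e=[15,-3,12] → ·
    (4,10)@(9, 21): e=[33,3,-12] → ·
    (5,10)@(11, 21): e=[37,-1,-12] → ·
    (6,10)@(13, 21): e=[41,-5,-12] → ·
  covered (3 px):
    · · · · · · · · · · · ·
    · · · · · · · · · · · ·
    · · · · · · · · · · · ·
    · · · · · · · · · · · ·
    · · · · · · · · · · · ·
    · · · · · · · · · · · ·
    · · · · · · · · · · · ·
    · · · · · · · · · · · ·
    · · · · · · · · · · · ·
    · · · · █ █ █ · · · · ·
    · · · · · · · · · · · ·
    · · · · · · · · · · · ·
T1:
  2·area = 28
  edge (1, 16)→(10, 8): d=(9,-8) top-left  bias=+0
  edge (10, 8)→(0, 20): d=(-10,12) right/bottom  bias=-1
  edge (0, 20)→(1, 16): d=(1,-4) top-left  bias=+0
    (4,4)@(9, 9): e=[1,2,25] → █
    (5,4)@(11, 9): e=[17,-22,33] → ·
    (3,5)@(7, 11): e=[3,6,19] → █
    (4,5)@(9, 11): e=[19,-18,27] → ·
    (2,6)@(5, 13): e=[5,10,13] → █
    (3,6)@(7, 13): e=[21,-14,21] → ·
    (1,7)@(3, 15): e=[7,14,7] → █
    (2,7)@(5, 15): e=[23,-10,15] → ·
    (0,8)@(1, 17): e=[9,18,1] → █
    (1,8)@(3, 17): e=[25,-6,9] → ·
    (0,9)@(1, 19): e=[27,-2,3] → ·
  covered (5 px):
    · · · · · · · · · · · ·
    · · · · · · · · · · · ·
    · · · · · · · · · · · ·
    · · · · · · · · · · · ·
    · · · · █ · · · · · · ·
    · · · █ · · · · · · · ·
    · · █ · · · · · · · · ·
    · █ · · · · · · · · · ·
    █ · · · · · · · · · · ·
    · · · · · · · · · · · ·
    · · · · · · · · · · · ·
    · · · · · · · · · · · ·
T2:
  2·area = 160
  edge (2, 12)→(12, 0): d=(10,-12) top-left  bias=+0
  edge (12, 0)→(12, 16): d=(0,16) right/bottom  bias=-1
  edge (12, 16)→(2, 12): d=(-10,-4) top-left  bias=+0
    (5,1)@(11, 3): e=[18,16,126] → █
    (6,1)@(13, 3): e=[42,-16,134] → ·
    (4,2)@(9, 5): e=[14,48,98] → █
    (6,2)@(13, 5): e=[62,-16,114] → ·
    (3,3)@(7, 7): e=[10,80,70] → █
    (6,3)@(13, 7): e=[82,-16,94] → ·
    (2,4)@(5, 9): e=[6,112,42] → █
    (6,4)@(13, 9): e=[102,-16,74] → ·
    (1,5)@(3, 11): e=[2,144,14] → █
    (6,5)@(13, 11): e=[122,-16,54] → ·
    (1,6)@(3, 13): e=[22,144,-6] → ·
    (2,6)@(5, 13): e=[46,112,2] → █
  covered (20 px):
    · · · · · · · · · · · ·
    · · · · · █ · · · · · ·
    · · · · █ █ · · · · · ·
    · · · █ █ █ · · · · · ·
    · · █ █ █ █ · · · · · ·
    · █ █ █ █ █ · · · · · ·
    · · █ █ █ █ · · · · · ·
    · · · · · █ · · · · · ·
    · · · · · · · · · · · ·
    · · · · · · · · · · · ·
    · · · · · · · · · · · ·
    · · · · · · · · · · · ·
T3:
  2·area = 252
  edge (16, 2)→(16, 20): d=(0,18) right/bottom  bias=-1
  edge (16, 20)→(2, 3): d=(-14,-17) top-left  bias=+0
  edge (2, 3)→(16, 2): d=(14,-1) top-left  bias=+0
    (1,1)@(3, 3): e=[234,17,1] → █
    (2,1)@(5, 3): e=[198,51,3] → █
    (3,1)@(7, 3): e=[162,85,5] → █
    (4,1)@(9, 3): e=[126,119,7] → █
    (5,1)@(11, 3): e=[90,153,9] → █
    (6,1)@(13, 3): e=[54,187,11] → █
    (7,1)@(15, 3): e=[18,221,13] → █
    (8,1)@(17, 3): e=[-18,255,15] → ·
    (1,2)@(3, 5): e=[234,-11,29] → ·
    (2,2)@(5, 5): e=[198,23,31] → █
    (8,2)@(17, 5): e=[-18,227,43] → ·
    (2,3)@(5, 7): e=[198,-5,59] → ·
  covered (33 px):
    · · · · · · · · · · · ·
    · █ █ █ █ █ █ █ · · · ·
    · · █ █ █ █ █ █ · · · ·
    · · · █ █ █ █ █ · · · ·
    · · · █ █ █ █ █ · · · ·
    · · · · █ █ █ █ · · · ·
    · · · · · █ █ █ · · · ·
    · · · · · · █ █ · · · ·
    · · · · · · · █ · · · ·
    · · · · · · · · · · · ·
    · · · · · · · · · · · ·
    · · · · · · · · · · · ·
T4:
  2·area = 63
  edge (24, 3)→(3, 14): d=(-21,11) right/bottom  bias=-1
  edge (3, 14)→(24, 0): d=(21,-14) top-left  bias=+0
  edge (24, 0)→(24, 3): d=(0,3) right/bottom  bias=-1
    (11,0)@(23, 1): e=[53,7,3] → █
    (10,1)@(21, 3): e=[33,21,9] → █
    (8,2)@(17, 5): e=[35,7,21] → █
    (9,2)@(19, 5): e=[13,35,15] → █
    (10,2)@(21, 5): e=[-9,63,9] → ·
    (11,2)@(23, 5): e=[-31,91,3] → ·
    (7,3)@(15, 7): e=[15,21,27] → █
    (8,3)@(17, 7): e=[-7,49,21] → ·
    (9,3)@(19, 7): e=[-29,77,15] → ·
    (5,4)@(11, 9): e=[17,7,39] → █
    (6,4)@(13, 9): e=[-5,35,33] → ·
    (7,4)@(15, 9): e=[-27,63,27] → ·
  covered (7 px):
    · · · · · · · · · · · █
    · · · · · · · · · · █ █
    · · · · · · · · █ █ · ·
    · · · · · · · █ · · · ·
    · · · · · █ · · · · · ·
    · · · · · · · · · · · ·
    · · · · · · · · · · · ·
    · · · · · · · · · · · ·
    · · · · · · · · · · · ·
    · · · · · · · · · · · ·
    · · · · · · · · · · · ·
    · · · · · · · · · · · ·

Final: [80,70,10]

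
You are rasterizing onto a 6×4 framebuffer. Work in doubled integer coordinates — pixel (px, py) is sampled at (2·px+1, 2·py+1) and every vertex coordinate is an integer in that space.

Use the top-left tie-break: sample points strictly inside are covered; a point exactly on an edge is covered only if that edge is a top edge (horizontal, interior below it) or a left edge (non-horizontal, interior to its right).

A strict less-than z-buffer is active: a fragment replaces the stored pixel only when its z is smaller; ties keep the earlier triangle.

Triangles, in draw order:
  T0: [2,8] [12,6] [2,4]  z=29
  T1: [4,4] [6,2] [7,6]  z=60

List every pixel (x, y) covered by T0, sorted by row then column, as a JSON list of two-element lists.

T0:
  2·area = 40  (B↔C swapped to make it positive)
  edge (2, 8)→(2, 4): d=(0,-4) top-left  bias=+0
  edge (2, 4)→(12, 6): d=(10,2) right/bottom  bias=-1
  edge (12, 6)→(2, 8): d=(-10,2) right/bottom  bias=-1
    (1,2)@(3, 5): e=[4,8,28] → #
    (2,2)@(5, 5): e=[12,4,24] → #
    (3,2)@(7, 5): e=[20,0,20] → ·  [on edge]
    (1,3)@(3, 7): e=[4,28,8] → #
    (3,3)@(7, 7): e=[20,20,0] → ·  [on edge]
  covered (4 px):
    · · · · · ·
    · · · · · ·
    · # # · · ·
    · # # · · ·
T1:
  2·area = 10
  edge (4, 4)→(6, 2): d=(2,-2) top-left  bias=+0
  edge (6, 2)→(7, 6): d=(1,4) right/bottom  bias=-1
  edge (7, 6)→(4, 4): d=(-3,-2) top-left  bias=+0
    (3,0)@(7, 1): e=[0,-5,15] → ·  [on edge]
    (2,1)@(5, 3): e=[0,5,5] → #  [on edge]
    (3,1)@(7, 3): e=[4,-3,9] → ·
    (1,2)@(3, 5): e=[0,15,-5] → ·  [on edge]
    (2,2)@(5, 5): e=[4,7,-1] → ·
    (0,3)@(1, 7): e=[0,25,-15] → ·  [on edge]
  covered (1 px):
    · · · · · ·
    · · # · · ·
    · · · · · ·
    · · · · · ·

Result: [[1,2],[2,2],[1,3],[2,3]]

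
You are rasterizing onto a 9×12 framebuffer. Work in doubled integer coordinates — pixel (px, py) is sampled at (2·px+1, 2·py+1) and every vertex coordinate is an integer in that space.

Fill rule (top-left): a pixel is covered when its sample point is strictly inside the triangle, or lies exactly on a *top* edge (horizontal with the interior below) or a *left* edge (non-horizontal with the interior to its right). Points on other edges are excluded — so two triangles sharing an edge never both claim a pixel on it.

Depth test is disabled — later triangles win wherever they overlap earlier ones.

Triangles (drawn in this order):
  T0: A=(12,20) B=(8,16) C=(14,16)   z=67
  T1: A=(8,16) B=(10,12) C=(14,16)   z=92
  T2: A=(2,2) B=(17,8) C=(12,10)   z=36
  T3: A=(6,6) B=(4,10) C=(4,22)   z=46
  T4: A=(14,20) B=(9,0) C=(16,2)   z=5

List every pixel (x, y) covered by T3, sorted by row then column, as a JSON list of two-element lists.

T0:
  2·area = 24
  edge (12, 20)→(8, 16): d=(-4,-4) top-left  bias=+0
  edge (8, 16)→(14, 16): d=(6,0) top-left  bias=+0
  edge (14, 16)→(12, 20): d=(-2,4) right/bottom  bias=-1
    (0,4)@(1, 9): e=[0,-42,66] → ·  [on edge]
    (1,5)@(3, 11): e=[0,-30,54] → ·  [on edge]
    (2,6)@(5, 13): e=[0,-18,42] → ·  [on edge]
    (3,7)@(7, 15): e=[0,-6,30] → ·  [on edge]
    (4,8)@(9, 17): e=[0,6,18] → #  [on edge]
    (5,8)@(11, 17): e=[8,6,10] → #
    (6,8)@(13, 17): e=[16,6,2] → #
    (7,8)@(15, 17): e=[24,6,-6] → ·
    (4,9)@(9, 19): e=[-8,18,14] → ·
    (5,9)@(11, 19): e=[0,18,6] → #  [on edge]
    (6,9)@(13, 19): e=[8,18,-2] → ·
    (5,10)@(11, 21): e=[-8,30,2] → ·
    (6,10)@(13, 21): e=[0,30,-6] → ·  [on edge]
    (7,11)@(15, 23): e=[0,42,-18] → ·  [on edge]
  covered (4 px):
    · · · · · · · · ·
    · · · · · · · · ·
    · · · · · · · · ·
    · · · · · · · · ·
    · · · · · · · · ·
    · · · · · · · · ·
    · · · · · · · · ·
    · · · · · · · · ·
    · · · · # # # · ·
    · · · · · # · · ·
    · · · · · · · · ·
    · · · · · · · · ·
T1:
  2·area = 24
  edge (8, 16)→(10, 12): d=(2,-4) top-left  bias=+0
  edge (10, 12)→(14, 16): d=(4,4) right/bottom  bias=-1
  edge (14, 16)→(8, 16): d=(-6,0) right/bottom  bias=-1
    (0,1)@(1, 3): e=[-54,0,78] → ·  [on edge]
    (1,2)@(3, 5): e=[-42,0,66] → ·  [on edge]
    (2,3)@(5, 7): e=[-30,0,54] → ·  [on edge]
    (3,4)@(7, 9): e=[-18,0,42] → ·  [on edge]
    (4,5)@(9, 11): e=[-6,0,30] → ·  [on edge]
    (5,6)@(11, 13): e=[6,0,18] → ·  [on edge]
    (4,7)@(9, 15): e=[2,16,6] → #
    (5,7)@(11, 15): e=[10,8,6] → #
    (6,7)@(13, 15): e=[18,0,6] → ·  [on edge]
    (4,8)@(9, 17): e=[6,24,-6] → ·
    (5,8)@(11, 17): e=[14,16,-6] → ·
    (7,8)@(15, 17): e=[30,0,-6] → ·  [on edge]
    (8,9)@(17, 19): e=[42,0,-18] → ·  [on edge]
  covered (2 px):
    · · · · · · · · ·
    · · · · · · · · ·
    · · · · · · · · ·
    · · · · · · · · ·
    · · · · · · · · ·
    · · · · · · · · ·
    · · · · · · · · ·
    · · · · # # · · ·
    · · · · · · · · ·
    · · · · · · · · ·
    · · · · · · · · ·
    · · · · · · · · ·
T2:
  2·area = 60
  edge (2, 2)→(17, 8): d=(15,6) right/bottom  bias=-1
  edge (17, 8)→(12, 10): d=(-5,2) right/bottom  bias=-1
  edge (12, 10)→(2, 2): d=(-10,-8) top-left  bias=+0
    (3,2)@(7, 5): e=[15,35,10] → #
    (4,2)@(9, 5): e=[3,31,26] → #
    (5,2)@(11, 5): e=[-9,27,42] → ·
    (3,3)@(7, 7): e=[45,25,-10] → ·
    (4,3)@(9, 7): e=[33,21,6] → #
    (5,3)@(11, 7): e=[21,17,22] → #
    (6,3)@(13, 7): e=[9,13,38] → #
    (7,3)@(15, 7): e=[-3,9,54] → ·
    (4,4)@(9, 9): e=[63,11,-14] → ·
    (5,4)@(11, 9): e=[51,7,2] → #
    (7,4)@(15, 9): e=[27,-1,34] → ·
    (5,5)@(11, 11): e=[81,-3,-18] → ·
  covered (7 px):
    · · · · · · · · ·
    · · · · · · · · ·
    · · · # # · · · ·
    · · · · # # # · ·
    · · · · · # # · ·
    · · · · · · · · ·
    · · · · · · · · ·
    · · · · · · · · ·
    · · · · · · · · ·
    · · · · · · · · ·
    · · · · · · · · ·
    · · · · · · · · ·
T3:
  2·area = 24  (B↔C swapped to make it positive)
  edge (6, 6)→(4, 22): d=(-2,16) right/bottom  bias=-1
  edge (4, 22)→(4, 10): d=(0,-12) top-left  bias=+0
  edge (4, 10)→(6, 6): d=(2,-4) top-left  bias=+0
    (2,4)@(5, 9): e=[10,12,2] → #
    (3,4)@(7, 9): e=[-22,36,10] → ·
    (2,5)@(5, 11): e=[6,12,6] → #
    (3,5)@(7, 11): e=[-26,36,14] → ·
    (2,6)@(5, 13): e=[2,12,10] → #
    (3,6)@(7, 13): e=[-30,36,18] → ·
    (2,7)@(5, 15): e=[-2,12,14] → ·
  covered (3 px):
    · · · · · · · · ·
    · · · · · · · · ·
    · · · · · · · · ·
    · · · · · · · · ·
    · · # · · · · · ·
    · · # · · · · · ·
    · · # · · · · · ·
    · · · · · · · · ·
    · · · · · · · · ·
    · · · · · · · · ·
    · · · · · · · · ·
    · · · · · · · · ·
T4:
  2·area = 130
  edge (14, 20)→(9, 0): d=(-5,-20) top-left  bias=+0
  edge (9, 0)→(16, 2): d=(7,2) right/bottom  bias=-1
  edge (16, 2)→(14, 20): d=(-2,18) right/bottom  bias=-1
    (5,0)@(11, 1): e=[35,3,92] → #
    (6,0)@(13, 1): e=[75,-1,56] → ·
    (5,1)@(11, 3): e=[25,17,88] → #
    (6,1)@(13, 3): e=[65,13,52] → #
    (7,1)@(15, 3): e=[105,9,16] → #
    (8,1)@(17, 3): e=[145,5,-20] → ·
    (5,2)@(11, 5): e=[15,31,84] → #
    (8,2)@(17, 5): e=[135,19,-24] → ·
    (5,3)@(11, 7): e=[5,45,80] → #
    (8,3)@(17, 7): e=[125,33,-28] → ·
    (5,4)@(11, 9): e=[-5,59,76] → ·
    (6,4)@(13, 9): e=[35,55,40] → #
    (7,5)@(15, 11): e=[65,65,0] → ·  [on edge]
  covered (15 px):
    · · · · · # · · ·
    · · · · · # # # ·
    · · · · · # # # ·
    · · · · · # # # ·
    · · · · · · # # ·
    · · · · · · # · ·
    · · · · · · # · ·
    · · · · · · # · ·
    · · · · · · · · ·
    · · · · · · · · ·
    · · · · · · · · ·
    · · · · · · · · ·

Answer: [[2,4],[2,5],[2,6]]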